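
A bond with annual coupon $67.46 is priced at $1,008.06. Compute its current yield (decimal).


Formula: Current yield = annual coupon / price
Substituting: CY = $67.46 / $1,008.06
CY = 0.066921

0.066921


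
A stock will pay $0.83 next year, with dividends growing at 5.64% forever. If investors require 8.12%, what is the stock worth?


Formula: P = D1 / (r - g)
Spread: r - g = 0.0812 - 0.0564 = 0.0248
Substituting: P = $0.83 / 0.0248
P = $33.47

$33.47


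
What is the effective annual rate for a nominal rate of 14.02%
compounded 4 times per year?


Formula: EAR = (1 + r/m)^m - 1
Period rate: r/m = 0.1402 / 4 = 0.03505
Compounding: (1 + 0.03505)^4 = 1.147745
EAR = 1.147745 - 1 = 0.147745

0.147745


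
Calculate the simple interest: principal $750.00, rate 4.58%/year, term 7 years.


Formula: I = P * r * t
Substituting: I = $750.00 * 0.0458 * 7
Step: I = $750.00 * 0.3206
I = $240.45

$240.45


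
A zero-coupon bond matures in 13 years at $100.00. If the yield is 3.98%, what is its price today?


Formula: Price = FV / (1 + r)^n
Substituting: Price = $100.00 / (1 + 0.0398)^13
Discount factor: (1.0398)^13 = 1.660916
Price = $100.00 / 1.660916 = $60.21

$60.21


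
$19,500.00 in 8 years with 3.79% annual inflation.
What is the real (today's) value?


Formula: Real value = nominal / (1 + inflation)^years
Price level: (1 + 0.0379)^8 = 1.346617
Real value = $19,500.00 / 1.346617 = $14,480.73

$14,480.73


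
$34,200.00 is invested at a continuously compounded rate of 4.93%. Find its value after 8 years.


Formula: FV = P * e^(r*t)
Exponent: r*t = 0.0493 * 8 = 0.3944
e^(0.3944) = 1.483494
FV = $34,200.00 * 1.483494 = $50,735.49

$50,735.49


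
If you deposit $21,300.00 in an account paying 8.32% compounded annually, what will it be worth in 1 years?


Formula: FV = P * (1 + r)^n
Substituting: FV = $21,300.00 * (1 + 0.0832)^1
Growth factor: (1.0832)^1 = 1.0832
FV = $21,300.00 * 1.0832 = $23,072.16

$23,072.16


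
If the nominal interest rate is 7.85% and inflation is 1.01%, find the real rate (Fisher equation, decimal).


Formula: (1 + r_real) = (1 + r_nom) / (1 + inflation)
Substituting: (1 + r_real) = 1.0785 / 1.0101
(1 + r_real) = 1.067716
r_real = 1.067716 - 1 = 0.067716

0.067716


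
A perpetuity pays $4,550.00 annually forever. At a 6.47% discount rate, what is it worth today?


Formula: PV = C / r
Substituting: PV = $4,550.00 / 0.0647
PV = $70,324.57

$70,324.57


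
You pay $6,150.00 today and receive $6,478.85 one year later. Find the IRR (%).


Formula: IRR = C1/C0 - 1
Substituting: IRR = $6,478.85 / $6,150.00 - 1
Ratio: 1.053472 - 1 = 0.053472
IRR = 5.3472%

5.3472%


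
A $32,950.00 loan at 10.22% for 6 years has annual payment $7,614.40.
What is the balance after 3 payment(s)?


Formula: Balance = PV*(1+r)^k - PMT*((1+r)^k - 1)/r
Growth: (1 + 0.1022)^3 = 1.339002
Accumulated factor: ((1+r)^k - 1)/r = 3.317045
Balance = $32,950.00 * 1.339002 - $7,614.40 * 3.317045
Balance = $18,862.81

$18,862.81


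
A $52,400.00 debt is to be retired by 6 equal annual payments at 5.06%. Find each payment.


Formula: PMT = PV * r / (1 - (1+r)^(-n))
Denominator: 1 - (1 + 0.0506)^(-6) = 0.256338
Numerator: $52,400.00 * 0.0506 = 2651.44
PMT = 2651.44 / 0.256338 = $10,343.53

$10,343.53


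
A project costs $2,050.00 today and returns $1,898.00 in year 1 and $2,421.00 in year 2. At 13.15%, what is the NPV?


Formula: NPV = C0 + C1/(1+r) + C2/(1+r)^2
Discount C1: $1,898.00 / (1 + 0.1315) = $1,677.42
Discount C2: $2,421.00 / (1 + 0.1315)^2 = $1,890.97
NPV = -$2,050.00 + $1,677.42 + $1,890.97 = $1,518.39

$1,518.39


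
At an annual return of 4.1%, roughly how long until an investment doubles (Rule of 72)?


Formula: Years ≈ 72 / r
Substituting: Years ≈ 72 / 4.1
Years ≈ 17.6

17.6 years


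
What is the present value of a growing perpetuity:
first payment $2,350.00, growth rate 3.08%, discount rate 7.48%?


Formula: PV = C / (r - g)
Spread: r - g = 0.0748 - 0.0308 = 0.044
Substituting: PV = $2,350.00 / 0.044
PV = $53,409.09

$53,409.09


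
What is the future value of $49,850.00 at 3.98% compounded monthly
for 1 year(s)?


Formula: FV = P * (1 + r/m)^(m*t)
Period rate: r/m = 0.0398 / 12 = 0.003317
Total periods: m*t = 12 * 1 = 12
Growth factor: (1 + 0.003317)^12 = 1.040534
FV = $49,850.00 * 1.040534 = $51,870.63

$51,870.63


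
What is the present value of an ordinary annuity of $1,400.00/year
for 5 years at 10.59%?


Formula: PV = PMT * (1 - (1+r)^(-n)) / r
Discount factor: (1 + 0.1059)^(-5) = 0.604534
Bracket: 1 - 0.604534 = 0.395466
PV = $1,400.00 * 0.395466 / 0.1059 = $5,228.07

$5,228.07


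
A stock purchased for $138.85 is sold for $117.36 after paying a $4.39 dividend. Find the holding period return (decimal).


Formula: HPR = (P1 - P0 + D) / P0
Gain: $117.36 - $138.85 + $4.39 = -$17.10
HPR = -$17.10 / $138.85 = -0.1232

-0.1232


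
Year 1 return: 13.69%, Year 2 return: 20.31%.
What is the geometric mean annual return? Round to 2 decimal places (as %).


Formula: Geometric mean = ((1+r1)*(1+r2))^(1/2) - 1
Product: (1 + 0.1369) * (1 + 0.2031) = 1.1369 * 1.2031 = 1.367804
Square root: 1.367804^0.5 = 1.169532
Geometric mean = 1.169532 - 1 = 0.169532
As percentage: 16.95%

16.95%


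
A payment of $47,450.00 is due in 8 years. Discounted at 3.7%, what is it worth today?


Formula: PV = FV / (1 + r)^n
Substituting: PV = $47,450.00 / (1 + 0.037)^8
Discount factor: (1.037)^8 = 1.337304
PV = $47,450.00 / 1.337304 = $35,481.84

$35,481.84


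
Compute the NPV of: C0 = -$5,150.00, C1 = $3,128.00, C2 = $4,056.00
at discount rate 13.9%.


Formula: NPV = C0 + C1/(1+r) + C2/(1+r)^2
Discount C1: $3,128.00 / (1 + 0.139) = $2,746.27
Discount C2: $4,056.00 / (1 + 0.139)^2 = $3,126.44
NPV = -$5,150.00 + $2,746.27 + $3,126.44 = $722.71

$722.71


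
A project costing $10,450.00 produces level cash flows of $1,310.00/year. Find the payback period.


Formula: Payback = investment / annual cash flow
Substituting: Payback = $10,450.00 / $1,310.00
Payback = 7.9771 years

7.9771 years


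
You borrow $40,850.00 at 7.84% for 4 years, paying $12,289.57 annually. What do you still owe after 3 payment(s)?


Formula: Balance = PV*(1+r)^k - PMT*((1+r)^k - 1)/r
Growth: (1 + 0.0784)^3 = 1.254122
Accumulated factor: ((1+r)^k - 1)/r = 3.241347
Balance = $40,850.00 * 1.254122 - $12,289.57 * 3.241347
Balance = $11,396.11

$11,396.11


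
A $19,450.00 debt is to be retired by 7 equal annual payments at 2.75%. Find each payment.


Formula: PMT = PV * r / (1 - (1+r)^(-n))
Denominator: 1 - (1 + 0.0275)^(-7) = 0.172959
Numerator: $19,450.00 * 0.0275 = 534.875
PMT = 534.875 / 0.172959 = $3,092.50

$3,092.50


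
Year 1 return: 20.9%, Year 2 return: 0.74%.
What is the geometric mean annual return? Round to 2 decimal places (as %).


Formula: Geometric mean = ((1+r1)*(1+r2))^(1/2) - 1
Product: (1 + 0.209) * (1 + 0.0074) = 1.209 * 1.0074 = 1.217947
Square root: 1.217947^0.5 = 1.103606
Geometric mean = 1.103606 - 1 = 0.103606
As percentage: 10.36%

10.36%


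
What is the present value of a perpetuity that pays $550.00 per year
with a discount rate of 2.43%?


Formula: PV = C / r
Substituting: PV = $550.00 / 0.0243
PV = $22,633.74

$22,633.74


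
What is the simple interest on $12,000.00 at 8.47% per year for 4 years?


Formula: I = P * r * t
Substituting: I = $12,000.00 * 0.0847 * 4
Step: I = $12,000.00 * 0.3388
I = $4,065.60

$4,065.60


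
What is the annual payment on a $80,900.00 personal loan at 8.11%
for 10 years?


Formula: PMT = PV * r / (1 - (1+r)^(-n))
Denominator: 1 - (1 + 0.0811)^(-10) = 0.541498
Numerator: $80,900.00 * 0.0811 = 6560.99
PMT = 6560.99 / 0.541498 = $12,116.37

$12,116.37


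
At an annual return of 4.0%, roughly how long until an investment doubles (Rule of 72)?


Formula: Years ≈ 72 / r
Substituting: Years ≈ 72 / 4.0
Years ≈ 18.0

18.0 years


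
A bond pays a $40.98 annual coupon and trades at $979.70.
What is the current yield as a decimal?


Formula: Current yield = annual coupon / price
Substituting: CY = $40.98 / $979.70
CY = 0.041829

0.041829


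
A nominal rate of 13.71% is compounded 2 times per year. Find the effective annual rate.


Formula: EAR = (1 + r/m)^m - 1
Period rate: r/m = 0.1371 / 2 = 0.06855
Compounding: (1 + 0.06855)^2 = 1.141799
EAR = 1.141799 - 1 = 0.141799

0.141799


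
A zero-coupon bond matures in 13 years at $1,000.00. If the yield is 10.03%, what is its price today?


Formula: Price = FV / (1 + r)^n
Substituting: Price = $1,000.00 / (1 + 0.1003)^13
Discount factor: (1.1003)^13 = 3.464531
Price = $1,000.00 / 3.464531 = $288.64

$288.64


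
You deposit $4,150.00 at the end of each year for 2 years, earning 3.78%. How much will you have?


Formula: FV = PMT * ((1+r)^n - 1) / r
Growth factor: (1 + 0.0378)^2 = 1.077029
Numerator: 1.077029 - 1 = 0.077029
FV = $4,150.00 * 0.077029 / 0.0378 = $8,456.87

$8,456.87


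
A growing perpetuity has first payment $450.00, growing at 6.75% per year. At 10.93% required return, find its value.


Formula: PV = C / (r - g)
Spread: r - g = 0.1093 - 0.0675 = 0.0418
Substituting: PV = $450.00 / 0.0418
PV = $10,765.55

$10,765.55


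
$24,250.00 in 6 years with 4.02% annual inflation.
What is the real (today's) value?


Formula: Real value = nominal / (1 + inflation)^years
Price level: (1 + 0.0402)^6 = 1.26678
Real value = $24,250.00 / 1.26678 = $19,143.03

$19,143.03


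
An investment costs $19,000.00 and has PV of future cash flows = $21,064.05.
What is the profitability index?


Formula: PI = PV(cash flows) / initial investment
Substituting: PI = $21,064.05 / $19,000.00
PI = 1.1086

1.1086


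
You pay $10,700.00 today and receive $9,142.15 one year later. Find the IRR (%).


Formula: IRR = C1/C0 - 1
Substituting: IRR = $9,142.15 / $10,700.00 - 1
Ratio: 0.854407 - 1 = -0.145593
IRR = -14.5593%

-14.5593%


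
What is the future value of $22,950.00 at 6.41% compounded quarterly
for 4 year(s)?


Formula: FV = P * (1 + r/m)^(m*t)
Period rate: r/m = 0.0641 / 4 = 0.016025
Total periods: m*t = 4 * 4 = 16
Growth factor: (1 + 0.016025)^16 = 1.289645
FV = $22,950.00 * 1.289645 = $29,597.36

$29,597.36


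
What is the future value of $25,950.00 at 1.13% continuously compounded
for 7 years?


Formula: FV = P * e^(r*t)
Exponent: r*t = 0.0113 * 7 = 0.0791
e^(0.0791) = 1.082313
FV = $25,950.00 * 1.082313 = $28,086.01

$28,086.01


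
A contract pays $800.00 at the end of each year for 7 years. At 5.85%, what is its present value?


Formula: PV = PMT * (1 - (1+r)^(-n)) / r
Discount factor: (1 + 0.0585)^(-7) = 0.671682
Bracket: 1 - 0.671682 = 0.328318
PV = $800.00 * 0.328318 / 0.0585 = $4,489.81

$4,489.81


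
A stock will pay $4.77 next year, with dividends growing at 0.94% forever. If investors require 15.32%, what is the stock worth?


Formula: P = D1 / (r - g)
Spread: r - g = 0.1532 - 0.0094 = 0.1438
Substituting: P = $4.77 / 0.1438
P = $33.17

$33.17


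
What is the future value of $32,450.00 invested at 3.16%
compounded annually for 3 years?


Formula: FV = P * (1 + r)^n
Substituting: FV = $32,450.00 * (1 + 0.0316)^3
Growth factor: (1.0316)^3 = 1.097827
FV = $32,450.00 * 1.097827 = $35,624.49

$35,624.49


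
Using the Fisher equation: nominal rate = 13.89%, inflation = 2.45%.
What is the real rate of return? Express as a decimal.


Formula: (1 + r_real) = (1 + r_nom) / (1 + inflation)
Substituting: (1 + r_real) = 1.1389 / 1.0245
(1 + r_real) = 1.111664
r_real = 1.111664 - 1 = 0.111664

0.111664


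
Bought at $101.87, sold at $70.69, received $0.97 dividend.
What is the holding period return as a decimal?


Formula: HPR = (P1 - P0 + D) / P0
Gain: $70.69 - $101.87 + $0.97 = -$30.21
HPR = -$30.21 / $101.87 = -0.2966

-0.2966


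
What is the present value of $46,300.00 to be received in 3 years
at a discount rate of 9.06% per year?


Formula: PV = FV / (1 + r)^n
Substituting: PV = $46,300.00 / (1 + 0.0906)^3
Discount factor: (1.0906)^3 = 1.297169
PV = $46,300.00 / 1.297169 = $35,693.12

$35,693.12


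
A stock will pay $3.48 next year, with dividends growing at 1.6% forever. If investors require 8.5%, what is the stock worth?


Formula: P = D1 / (r - g)
Spread: r - g = 0.085 - 0.016 = 0.069
Substituting: P = $3.48 / 0.069
P = $50.43

$50.43


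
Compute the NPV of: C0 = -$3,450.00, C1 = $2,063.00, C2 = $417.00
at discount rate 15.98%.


Formula: NPV = C0 + C1/(1+r) + C2/(1+r)^2
Discount C1: $2,063.00 / (1 + 0.1598) = $1,778.75
Discount C2: $417.00 / (1 + 0.1598)^2 = $310.01
NPV = -$3,450.00 + $1,778.75 + $310.01 = -$1,361.24

-$1,361.24


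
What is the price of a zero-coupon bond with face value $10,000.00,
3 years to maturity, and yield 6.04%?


Formula: Price = FV / (1 + r)^n
Substituting: Price = $10,000.00 / (1 + 0.0604)^3
Discount factor: (1.0604)^3 = 1.192365
Price = $10,000.00 / 1.192365 = $8,386.69

$8,386.69


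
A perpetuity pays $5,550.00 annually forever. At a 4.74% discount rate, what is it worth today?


Formula: PV = C / r
Substituting: PV = $5,550.00 / 0.0474
PV = $117,088.61

$117,088.61


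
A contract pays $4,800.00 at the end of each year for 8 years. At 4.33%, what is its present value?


Formula: PV = PMT * (1 - (1+r)^(-n)) / r
Discount factor: (1 + 0.0433)^(-8) = 0.712404
Bracket: 1 - 0.712404 = 0.287596
PV = $4,800.00 * 0.287596 / 0.0433 = $31,881.31

$31,881.31


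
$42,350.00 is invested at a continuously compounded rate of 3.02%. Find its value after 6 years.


Formula: FV = P * e^(r*t)
Exponent: r*t = 0.0302 * 6 = 0.1812
e^(0.1812) = 1.198655
FV = $42,350.00 * 1.198655 = $50,763.03

$50,763.03


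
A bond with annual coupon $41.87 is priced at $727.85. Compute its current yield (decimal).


Formula: Current yield = annual coupon / price
Substituting: CY = $41.87 / $727.85
CY = 0.057526

0.057526


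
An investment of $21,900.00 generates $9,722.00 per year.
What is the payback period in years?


Formula: Payback = investment / annual cash flow
Substituting: Payback = $21,900.00 / $9,722.00
Payback = 2.2526 years

2.2526 years


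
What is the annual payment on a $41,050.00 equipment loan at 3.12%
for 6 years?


Formula: PMT = PV * r / (1 - (1+r)^(-n))
Denominator: 1 - (1 + 0.0312)^(-6) = 0.168346
Numerator: $41,050.00 * 0.0312 = 1280.76
PMT = 1280.76 / 0.168346 = $7,607.89

$7,607.89


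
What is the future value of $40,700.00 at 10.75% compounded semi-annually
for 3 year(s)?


Formula: FV = P * (1 + r/m)^(m*t)
Period rate: r/m = 0.1075 / 2 = 0.05375
Total periods: m*t = 2 * 3 = 6
Growth factor: (1 + 0.05375)^6 = 1.36907
FV = $40,700.00 * 1.36907 = $55,721.13

$55,721.13


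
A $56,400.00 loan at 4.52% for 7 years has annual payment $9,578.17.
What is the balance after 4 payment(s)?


Formula: Balance = PV*(1+r)^k - PMT*((1+r)^k - 1)/r
Growth: (1 + 0.0452)^4 = 1.193432
Accumulated factor: ((1+r)^k - 1)/r = 4.279465
Balance = $56,400.00 * 1.193432 - $9,578.17 * 4.279465
Balance = $26,320.11

$26,320.11


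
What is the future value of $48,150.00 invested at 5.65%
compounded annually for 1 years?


Formula: FV = P * (1 + r)^n
Substituting: FV = $48,150.00 * (1 + 0.0565)^1
Growth factor: (1.0565)^1 = 1.0565
FV = $48,150.00 * 1.0565 = $50,870.48

$50,870.48


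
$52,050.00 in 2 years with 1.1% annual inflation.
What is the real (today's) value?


Formula: Real value = nominal / (1 + inflation)^years
Price level: (1 + 0.011)^2 = 1.022121
Real value = $52,050.00 / 1.022121 = $50,923.52

$50,923.52


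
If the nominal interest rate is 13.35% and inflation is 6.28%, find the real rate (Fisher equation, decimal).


Formula: (1 + r_real) = (1 + r_nom) / (1 + inflation)
Substituting: (1 + r_real) = 1.1335 / 1.0628
(1 + r_real) = 1.066522
r_real = 1.066522 - 1 = 0.066522

0.066522


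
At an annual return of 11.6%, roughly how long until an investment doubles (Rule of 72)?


Formula: Years ≈ 72 / r
Substituting: Years ≈ 72 / 11.6
Years ≈ 6.2

6.2 years


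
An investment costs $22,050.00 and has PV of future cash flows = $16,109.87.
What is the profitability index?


Formula: PI = PV(cash flows) / initial investment
Substituting: PI = $16,109.87 / $22,050.00
PI = 0.7306

0.7306


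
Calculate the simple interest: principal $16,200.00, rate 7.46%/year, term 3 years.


Formula: I = P * r * t
Substituting: I = $16,200.00 * 0.0746 * 3
Step: I = $16,200.00 * 0.2238
I = $3,625.56

$3,625.56


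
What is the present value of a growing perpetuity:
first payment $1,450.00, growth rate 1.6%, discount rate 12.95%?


Formula: PV = C / (r - g)
Spread: r - g = 0.1295 - 0.016 = 0.1135
Substituting: PV = $1,450.00 / 0.1135
PV = $12,775.33

$12,775.33


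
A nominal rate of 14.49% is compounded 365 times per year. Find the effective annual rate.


Formula: EAR = (1 + r/m)^m - 1
Period rate: r/m = 0.1449 / 365 = 0.000397
Compounding: (1 + 0.000397)^365 = 1.155891
EAR = 1.155891 - 1 = 0.155891

0.155891


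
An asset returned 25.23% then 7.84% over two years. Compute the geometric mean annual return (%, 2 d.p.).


Formula: Geometric mean = ((1+r1)*(1+r2))^(1/2) - 1
Product: (1 + 0.2523) * (1 + 0.0784) = 1.2523 * 1.0784 = 1.35048
Square root: 1.35048^0.5 = 1.162102
Geometric mean = 1.162102 - 1 = 0.162102
As percentage: 16.21%

16.21%


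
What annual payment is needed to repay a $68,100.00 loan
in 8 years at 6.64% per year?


Formula: PMT = PV * r / (1 - (1+r)^(-n))
Denominator: 1 - (1 + 0.0664)^(-8) = 0.402086
Numerator: $68,100.00 * 0.0664 = 4521.84
PMT = 4521.84 / 0.402086 = $11,245.96

$11,245.96


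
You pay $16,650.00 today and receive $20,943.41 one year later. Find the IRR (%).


Formula: IRR = C1/C0 - 1
Substituting: IRR = $20,943.41 / $16,650.00 - 1
Ratio: 1.257862 - 1 = 0.257862
IRR = 25.7862%

25.7862%


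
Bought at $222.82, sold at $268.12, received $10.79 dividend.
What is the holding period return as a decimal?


Formula: HPR = (P1 - P0 + D) / P0
Gain: $268.12 - $222.82 + $10.79 = $56.09
HPR = $56.09 / $222.82 = 0.2517

0.2517


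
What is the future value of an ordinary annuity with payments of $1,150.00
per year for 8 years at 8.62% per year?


Formula: FV = PMT * ((1+r)^n - 1) / r
Growth factor: (1 + 0.0862)^8 = 1.937664
Numerator: 1.937664 - 1 = 0.937664
FV = $1,150.00 * 0.937664 / 0.0862 = $12,509.43

$12,509.43


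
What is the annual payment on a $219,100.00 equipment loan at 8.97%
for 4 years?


Formula: PMT = PV * r / (1 - (1+r)^(-n))
Denominator: 1 - (1 + 0.0897)^(-4) = 0.290794
Numerator: $219,100.00 * 0.0897 = 19653.27
PMT = 19653.27 / 0.290794 = $67,584.78

$67,584.78


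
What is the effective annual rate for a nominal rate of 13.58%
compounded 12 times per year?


Formula: EAR = (1 + r/m)^m - 1
Period rate: r/m = 0.1358 / 12 = 0.011317
Compounding: (1 + 0.011317)^12 = 1.14458
EAR = 1.14458 - 1 = 0.14458

0.14458


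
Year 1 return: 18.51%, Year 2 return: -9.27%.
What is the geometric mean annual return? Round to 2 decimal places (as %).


Formula: Geometric mean = ((1+r1)*(1+r2))^(1/2) - 1
Product: (1 + 0.1851) * (1 + -0.0927) = 1.1851 * 0.9073 = 1.075241
Square root: 1.075241^0.5 = 1.036938
Geometric mean = 1.036938 - 1 = 0.036938
As percentage: 3.69%

3.69%


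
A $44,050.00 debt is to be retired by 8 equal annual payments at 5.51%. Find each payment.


Formula: PMT = PV * r / (1 - (1+r)^(-n))
Denominator: 1 - (1 + 0.0551)^(-8) = 0.348895
Numerator: $44,050.00 * 0.0551 = 2427.155
PMT = 2427.155 / 0.348895 = $6,956.69

$6,956.69


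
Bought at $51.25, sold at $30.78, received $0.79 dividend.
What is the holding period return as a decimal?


Formula: HPR = (P1 - P0 + D) / P0
Gain: $30.78 - $51.25 + $0.79 = -$19.68
HPR = -$19.68 / $51.25 = -0.384

-0.384


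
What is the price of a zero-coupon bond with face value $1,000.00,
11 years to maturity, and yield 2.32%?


Formula: Price = FV / (1 + r)^n
Substituting: Price = $1,000.00 / (1 + 0.0232)^11
Discount factor: (1.0232)^11 = 1.286962
Price = $1,000.00 / 1.286962 = $777.02

$777.02


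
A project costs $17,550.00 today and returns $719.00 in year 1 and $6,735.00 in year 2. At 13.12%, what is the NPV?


Formula: NPV = C0 + C1/(1+r) + C2/(1+r)^2
Discount C1: $719.00 / (1 + 0.1312) = $635.61
Discount C2: $6,735.00 / (1 + 0.1312)^2 = $5,263.31
NPV = -$17,550.00 + $635.61 + $5,263.31 = -$11,651.08

-$11,651.08


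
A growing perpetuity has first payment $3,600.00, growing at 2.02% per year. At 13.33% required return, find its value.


Formula: PV = C / (r - g)
Spread: r - g = 0.1333 - 0.0202 = 0.1131
Substituting: PV = $3,600.00 / 0.1131
PV = $31,830.24

$31,830.24


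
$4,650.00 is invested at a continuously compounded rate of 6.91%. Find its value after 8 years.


Formula: FV = P * e^(r*t)
Exponent: r*t = 0.0691 * 8 = 0.5528
e^(0.5528) = 1.738113
FV = $4,650.00 * 1.738113 = $8,082.23

$8,082.23


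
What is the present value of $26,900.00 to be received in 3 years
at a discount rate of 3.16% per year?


Formula: PV = FV / (1 + r)^n
Substituting: PV = $26,900.00 / (1 + 0.0316)^3
Discount factor: (1.0316)^3 = 1.097827
PV = $26,900.00 / 1.097827 = $24,502.94

$24,502.94


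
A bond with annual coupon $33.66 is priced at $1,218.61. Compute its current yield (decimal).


Formula: Current yield = annual coupon / price
Substituting: CY = $33.66 / $1,218.61
CY = 0.027622

0.027622


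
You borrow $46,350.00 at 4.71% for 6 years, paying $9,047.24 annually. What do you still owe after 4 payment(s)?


Formula: Balance = PV*(1+r)^k - PMT*((1+r)^k - 1)/r
Growth: (1 + 0.0471)^4 = 1.202133
Accumulated factor: ((1+r)^k - 1)/r = 4.291578
Balance = $46,350.00 * 1.202133 - $9,047.24 * 4.291578
Balance = $16,891.94

$16,891.94


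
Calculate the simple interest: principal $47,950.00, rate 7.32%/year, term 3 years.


Formula: I = P * r * t
Substituting: I = $47,950.00 * 0.0732 * 3
Step: I = $47,950.00 * 0.2196
I = $10,529.82

$10,529.82


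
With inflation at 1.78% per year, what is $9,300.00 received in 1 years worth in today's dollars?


Formula: Real value = nominal / (1 + inflation)^years
Price level: (1 + 0.0178)^1 = 1.0178
Real value = $9,300.00 / 1.0178 = $9,137.36

$9,137.36


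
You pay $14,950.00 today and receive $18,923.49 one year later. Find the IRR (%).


Formula: IRR = C1/C0 - 1
Substituting: IRR = $18,923.49 / $14,950.00 - 1
Ratio: 1.265785 - 1 = 0.265785
IRR = 26.5785%

26.5785%


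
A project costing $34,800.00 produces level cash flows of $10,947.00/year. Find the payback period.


Formula: Payback = investment / annual cash flow
Substituting: Payback = $34,800.00 / $10,947.00
Payback = 3.179 years

3.179 years


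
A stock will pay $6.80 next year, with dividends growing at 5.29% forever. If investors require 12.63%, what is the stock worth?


Formula: P = D1 / (r - g)
Spread: r - g = 0.1263 - 0.0529 = 0.0734
Substituting: P = $6.80 / 0.0734
P = $92.64

$92.64


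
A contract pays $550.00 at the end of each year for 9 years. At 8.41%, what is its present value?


Formula: PV = PMT * (1 - (1+r)^(-n)) / r
Discount factor: (1 + 0.0841)^(-9) = 0.483477
Bracket: 1 - 0.483477 = 0.516523
PV = $550.00 * 0.516523 / 0.0841 = $3,377.97

$3,377.97


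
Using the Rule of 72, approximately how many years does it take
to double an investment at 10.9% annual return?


Formula: Years ≈ 72 / r
Substituting: Years ≈ 72 / 10.9
Years ≈ 6.6

6.6 years


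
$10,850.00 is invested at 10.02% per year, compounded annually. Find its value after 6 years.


Formula: FV = P * (1 + r)^n
Substituting: FV = $10,850.00 * (1 + 0.1002)^6
Growth factor: (1.1002)^6 = 1.773494
FV = $10,850.00 * 1.773494 = $19,242.42

$19,242.42


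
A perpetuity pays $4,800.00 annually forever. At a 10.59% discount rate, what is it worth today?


Formula: PV = C / r
Substituting: PV = $4,800.00 / 0.1059
PV = $45,325.78

$45,325.78


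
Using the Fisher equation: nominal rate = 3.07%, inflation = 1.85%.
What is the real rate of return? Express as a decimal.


Formula: (1 + r_real) = (1 + r_nom) / (1 + inflation)
Substituting: (1 + r_real) = 1.0307 / 1.0185
(1 + r_real) = 1.011978
r_real = 1.011978 - 1 = 0.011978

0.011978


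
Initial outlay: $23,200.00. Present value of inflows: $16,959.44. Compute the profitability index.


Formula: PI = PV(cash flows) / initial investment
Substituting: PI = $16,959.44 / $23,200.00
PI = 0.731

0.731


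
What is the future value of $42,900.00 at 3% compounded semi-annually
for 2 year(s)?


Formula: FV = P * (1 + r/m)^(m*t)
Period rate: r/m = 0.03 / 2 = 0.015
Total periods: m*t = 2 * 2 = 4
Growth factor: (1 + 0.015)^4 = 1.061364
FV = $42,900.00 * 1.061364 = $45,532.50

$45,532.50


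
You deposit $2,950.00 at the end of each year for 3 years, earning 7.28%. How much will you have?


Formula: FV = PMT * ((1+r)^n - 1) / r
Growth factor: (1 + 0.0728)^3 = 1.234685
Numerator: 1.234685 - 1 = 0.234685
FV = $2,950.00 * 0.234685 / 0.0728 = $9,509.91

$9,509.91


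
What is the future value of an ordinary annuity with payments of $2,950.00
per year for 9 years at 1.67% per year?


Formula: FV = PMT * ((1+r)^n - 1) / r
Growth factor: (1 + 0.0167)^9 = 1.160741
Numerator: 1.160741 - 1 = 0.160741
FV = $2,950.00 * 0.160741 / 0.0167 = $28,394.41

$28,394.41


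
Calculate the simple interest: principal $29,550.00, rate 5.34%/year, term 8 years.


Formula: I = P * r * t
Substituting: I = $29,550.00 * 0.0534 * 8
Step: I = $29,550.00 * 0.4272
I = $12,623.76

$12,623.76


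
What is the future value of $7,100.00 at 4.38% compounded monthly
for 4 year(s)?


Formula: FV = P * (1 + r/m)^(m*t)
Period rate: r/m = 0.0438 / 12 = 0.00365
Total periods: m*t = 12 * 4 = 48
Growth factor: (1 + 0.00365)^48 = 1.191105
FV = $7,100.00 * 1.191105 = $8,456.84

$8,456.84


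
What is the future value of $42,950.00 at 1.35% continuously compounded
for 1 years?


Formula: FV = P * e^(r*t)
Exponent: r*t = 0.0135 * 1 = 0.0135
e^(0.0135) = 1.013592
FV = $42,950.00 * 1.013592 = $43,533.76

$43,533.76


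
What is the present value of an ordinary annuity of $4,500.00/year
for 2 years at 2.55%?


Formula: PV = PMT * (1 - (1+r)^(-n)) / r
Discount factor: (1 + 0.0255)^(-2) = 0.950886
Bracket: 1 - 0.950886 = 0.049114
PV = $4,500.00 * 0.049114 / 0.0255 = $8,667.09

$8,667.09


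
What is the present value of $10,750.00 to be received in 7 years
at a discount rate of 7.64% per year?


Formula: PV = FV / (1 + r)^n
Substituting: PV = $10,750.00 / (1 + 0.0764)^7
Discount factor: (1.0764)^7 = 1.674233
PV = $10,750.00 / 1.674233 = $6,420.85

$6,420.85


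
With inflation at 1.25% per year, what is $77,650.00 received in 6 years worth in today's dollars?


Formula: Real value = nominal / (1 + inflation)^years
Price level: (1 + 0.0125)^6 = 1.077383
Real value = $77,650.00 / 1.077383 = $72,072.78

$72,072.78


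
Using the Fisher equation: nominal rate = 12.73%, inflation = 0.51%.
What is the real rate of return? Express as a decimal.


Formula: (1 + r_real) = (1 + r_nom) / (1 + inflation)
Substituting: (1 + r_real) = 1.1273 / 1.0051
(1 + r_real) = 1.12158
r_real = 1.12158 - 1 = 0.12158

0.12158


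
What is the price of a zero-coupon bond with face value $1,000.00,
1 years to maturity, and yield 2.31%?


Formula: Price = FV / (1 + r)^n
Substituting: Price = $1,000.00 / (1 + 0.0231)^1
Discount factor: (1.0231)^1 = 1.0231
Price = $1,000.00 / 1.0231 = $977.42

$977.42


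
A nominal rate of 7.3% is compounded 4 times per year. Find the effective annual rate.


Formula: EAR = (1 + r/m)^m - 1
Period rate: r/m = 0.073 / 4 = 0.01825
Compounding: (1 + 0.01825)^4 = 1.075023
EAR = 1.075023 - 1 = 0.075023

0.075023


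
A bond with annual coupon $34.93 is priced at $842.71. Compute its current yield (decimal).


Formula: Current yield = annual coupon / price
Substituting: CY = $34.93 / $842.71
CY = 0.04145

0.04145


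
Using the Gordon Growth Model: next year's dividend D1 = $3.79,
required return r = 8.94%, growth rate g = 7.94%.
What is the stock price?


Formula: P = D1 / (r - g)
Spread: r - g = 0.0894 - 0.0794 = 0.01
Substituting: P = $3.79 / 0.01
P = $379.00

$379.00


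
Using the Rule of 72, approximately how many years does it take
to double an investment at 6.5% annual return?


Formula: Years ≈ 72 / r
Substituting: Years ≈ 72 / 6.5
Years ≈ 11.1

11.1 years


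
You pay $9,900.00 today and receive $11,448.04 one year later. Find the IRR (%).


Formula: IRR = C1/C0 - 1
Substituting: IRR = $11,448.04 / $9,900.00 - 1
Ratio: 1.156368 - 1 = 0.156368
IRR = 15.6368%

15.6368%


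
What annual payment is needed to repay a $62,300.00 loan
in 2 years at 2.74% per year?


Formula: PMT = PV * r / (1 - (1+r)^(-n))
Denominator: 1 - (1 + 0.0274)^(-2) = 0.052627
Numerator: $62,300.00 * 0.0274 = 1707.02
PMT = 1707.02 / 0.052627 = $32,436.03

$32,436.03


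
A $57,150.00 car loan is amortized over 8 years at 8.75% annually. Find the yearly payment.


Formula: PMT = PV * r / (1 - (1+r)^(-n))
Denominator: 1 - (1 + 0.0875)^(-8) = 0.488829
Numerator: $57,150.00 * 0.0875 = 5000.625
PMT = 5000.625 / 0.488829 = $10,229.80

$10,229.80


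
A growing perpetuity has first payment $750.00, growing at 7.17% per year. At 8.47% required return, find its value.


Formula: PV = C / (r - g)
Spread: r - g = 0.0847 - 0.0717 = 0.013
Substituting: PV = $750.00 / 0.013
PV = $57,692.31

$57,692.31


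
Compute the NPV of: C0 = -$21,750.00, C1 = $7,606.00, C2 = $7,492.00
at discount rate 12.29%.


Formula: NPV = C0 + C1/(1+r) + C2/(1+r)^2
Discount C1: $7,606.00 / (1 + 0.1229) = $6,773.53
Discount C2: $7,492.00 / (1 + 0.1229)^2 = $5,941.77
NPV = -$21,750.00 + $6,773.53 + $5,941.77 = -$9,034.70

-$9,034.70


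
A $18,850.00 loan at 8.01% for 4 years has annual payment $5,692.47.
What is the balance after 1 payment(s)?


Formula: Balance = PV*(1+r)^k - PMT*((1+r)^k - 1)/r
Growth: (1 + 0.0801)^1 = 1.0801
Accumulated factor: ((1+r)^k - 1)/r = 1.0
Balance = $18,850.00 * 1.0801 - $5,692.47 * 1.0
Balance = $14,667.42

$14,667.42


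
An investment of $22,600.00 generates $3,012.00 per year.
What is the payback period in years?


Formula: Payback = investment / annual cash flow
Substituting: Payback = $22,600.00 / $3,012.00
Payback = 7.5033 years

7.5033 years


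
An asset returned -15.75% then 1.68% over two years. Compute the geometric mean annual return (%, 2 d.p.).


Formula: Geometric mean = ((1+r1)*(1+r2))^(1/2) - 1
Product: (1 + -0.1575) * (1 + 0.0168) = 0.8425 * 1.0168 = 0.856654
Square root: 0.856654^0.5 = 0.925556
Geometric mean = 0.925556 - 1 = -0.074444
As percentage: -7.44%

-7.44%


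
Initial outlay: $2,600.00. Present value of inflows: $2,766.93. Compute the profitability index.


Formula: PI = PV(cash flows) / initial investment
Substituting: PI = $2,766.93 / $2,600.00
PI = 1.0642

1.0642


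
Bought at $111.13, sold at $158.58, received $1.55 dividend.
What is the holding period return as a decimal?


Formula: HPR = (P1 - P0 + D) / P0
Gain: $158.58 - $111.13 + $1.55 = $49.00
HPR = $49.00 / $111.13 = 0.4409

0.4409


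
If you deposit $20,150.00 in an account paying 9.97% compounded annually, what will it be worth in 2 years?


Formula: FV = P * (1 + r)^n
Substituting: FV = $20,150.00 * (1 + 0.0997)^2
Growth factor: (1.0997)^2 = 1.20934
FV = $20,150.00 * 1.20934 = $24,368.20

$24,368.20


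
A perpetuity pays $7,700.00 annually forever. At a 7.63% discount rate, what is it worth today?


Formula: PV = C / r
Substituting: PV = $7,700.00 / 0.0763
PV = $100,917.43

$100,917.43


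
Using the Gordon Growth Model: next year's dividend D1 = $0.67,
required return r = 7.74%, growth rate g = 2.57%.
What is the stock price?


Formula: P = D1 / (r - g)
Spread: r - g = 0.0774 - 0.0257 = 0.0517
Substituting: P = $0.67 / 0.0517
P = $12.96

$12.96


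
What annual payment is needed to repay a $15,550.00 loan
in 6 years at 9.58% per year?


Formula: PMT = PV * r / (1 - (1+r)^(-n))
Denominator: 1 - (1 + 0.0958)^(-6) = 0.42242
Numerator: $15,550.00 * 0.0958 = 1489.69
PMT = 1489.69 / 0.42242 = $3,526.56

$3,526.56


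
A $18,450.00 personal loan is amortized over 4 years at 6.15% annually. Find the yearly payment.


Formula: PMT = PV * r / (1 - (1+r)^(-n))
Denominator: 1 - (1 + 0.0615)^(-4) = 0.212374
Numerator: $18,450.00 * 0.0615 = 1134.675
PMT = 1134.675 / 0.212374 = $5,342.81

$5,342.81


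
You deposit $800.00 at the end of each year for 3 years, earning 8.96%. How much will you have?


Formula: FV = PMT * ((1+r)^n - 1) / r
Growth factor: (1 + 0.0896)^3 = 1.293604
Numerator: 1.293604 - 1 = 0.293604
FV = $800.00 * 0.293604 / 0.0896 = $2,621.46

$2,621.46


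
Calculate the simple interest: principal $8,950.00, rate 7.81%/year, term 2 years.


Formula: I = P * r * t
Substituting: I = $8,950.00 * 0.0781 * 2
Step: I = $8,950.00 * 0.1562
I = $1,397.99

$1,397.99


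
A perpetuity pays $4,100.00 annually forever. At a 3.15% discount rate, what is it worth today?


Formula: PV = C / r
Substituting: PV = $4,100.00 / 0.0315
PV = $130,158.73

$130,158.73


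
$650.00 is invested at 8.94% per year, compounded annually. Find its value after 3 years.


Formula: FV = P * (1 + r)^n
Substituting: FV = $650.00 * (1 + 0.0894)^3
Growth factor: (1.0894)^3 = 1.292892
FV = $650.00 * 1.292892 = $840.38

$840.38


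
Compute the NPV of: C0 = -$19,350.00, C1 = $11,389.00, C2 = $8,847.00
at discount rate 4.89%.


Formula: NPV = C0 + C1/(1+r) + C2/(1+r)^2
Discount C1: $11,389.00 / (1 + 0.0489) = $10,858.04
Discount C2: $8,847.00 / (1 + 0.0489)^2 = $8,041.33
NPV = -$19,350.00 + $10,858.04 + $8,041.33 = -$450.63

-$450.63


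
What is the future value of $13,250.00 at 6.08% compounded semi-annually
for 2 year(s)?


Formula: FV = P * (1 + r/m)^(m*t)
Period rate: r/m = 0.0608 / 2 = 0.0304
Total periods: m*t = 2 * 2 = 4
Growth factor: (1 + 0.0304)^4 = 1.127258
FV = $13,250.00 * 1.127258 = $14,936.17

$14,936.17


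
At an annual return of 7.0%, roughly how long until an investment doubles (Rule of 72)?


Formula: Years ≈ 72 / r
Substituting: Years ≈ 72 / 7.0
Years ≈ 10.3

10.3 years


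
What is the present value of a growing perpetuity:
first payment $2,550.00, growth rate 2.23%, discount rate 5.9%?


Formula: PV = C / (r - g)
Spread: r - g = 0.059 - 0.0223 = 0.0367
Substituting: PV = $2,550.00 / 0.0367
PV = $69,482.29

$69,482.29


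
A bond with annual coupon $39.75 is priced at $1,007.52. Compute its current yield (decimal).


Formula: Current yield = annual coupon / price
Substituting: CY = $39.75 / $1,007.52
CY = 0.039453

0.039453


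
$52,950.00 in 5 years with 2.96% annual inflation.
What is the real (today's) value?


Formula: Real value = nominal / (1 + inflation)^years
Price level: (1 + 0.0296)^5 = 1.157025
Real value = $52,950.00 / 1.157025 = $45,763.93

$45,763.93


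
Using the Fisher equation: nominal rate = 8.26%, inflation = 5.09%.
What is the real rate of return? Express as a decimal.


Formula: (1 + r_real) = (1 + r_nom) / (1 + inflation)
Substituting: (1 + r_real) = 1.0826 / 1.0509
(1 + r_real) = 1.030165
r_real = 1.030165 - 1 = 0.030165

0.030165


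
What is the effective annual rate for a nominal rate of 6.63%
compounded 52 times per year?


Formula: EAR = (1 + r/m)^m - 1
Period rate: r/m = 0.0663 / 52 = 0.001275
Compounding: (1 + 0.001275)^52 = 1.068502
EAR = 1.068502 - 1 = 0.068502

0.068502


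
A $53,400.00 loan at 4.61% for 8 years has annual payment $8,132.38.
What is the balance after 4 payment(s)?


Formula: Balance = PV*(1+r)^k - PMT*((1+r)^k - 1)/r
Growth: (1 + 0.0461)^4 = 1.197548
Accumulated factor: ((1+r)^k - 1)/r = 4.285199
Balance = $53,400.00 * 1.197548 - $8,132.38 * 4.285199
Balance = $29,100.18

$29,100.18


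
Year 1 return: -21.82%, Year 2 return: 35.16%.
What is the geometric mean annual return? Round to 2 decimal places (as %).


Formula: Geometric mean = ((1+r1)*(1+r2))^(1/2) - 1
Product: (1 + -0.2182) * (1 + 0.3516) = 0.7818 * 1.3516 = 1.056681
Square root: 1.056681^0.5 = 1.02795
Geometric mean = 1.02795 - 1 = 0.02795
As percentage: 2.79%

2.79%


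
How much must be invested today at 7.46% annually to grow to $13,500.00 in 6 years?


Formula: PV = FV / (1 + r)^n
Substituting: PV = $13,500.00 / (1 + 0.0746)^6
Discount factor: (1.0746)^6 = 1.539859
PV = $13,500.00 / 1.539859 = $8,767.04

$8,767.04


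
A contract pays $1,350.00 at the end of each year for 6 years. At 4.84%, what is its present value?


Formula: PV = PMT * (1 - (1+r)^(-n)) / r
Discount factor: (1 + 0.0484)^(-6) = 0.753074
Bracket: 1 - 0.753074 = 0.246926
PV = $1,350.00 * 0.246926 / 0.0484 = $6,887.39

$6,887.39


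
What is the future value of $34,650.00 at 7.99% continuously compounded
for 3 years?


Formula: FV = P * e^(r*t)
Exponent: r*t = 0.0799 * 3 = 0.2397
e^(0.2397) = 1.270868
FV = $34,650.00 * 1.270868 = $44,035.57

$44,035.57


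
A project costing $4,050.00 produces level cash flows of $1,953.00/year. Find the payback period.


Formula: Payback = investment / annual cash flow
Substituting: Payback = $4,050.00 / $1,953.00
Payback = 2.0737 years

2.0737 years


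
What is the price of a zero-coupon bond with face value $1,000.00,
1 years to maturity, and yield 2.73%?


Formula: Price = FV / (1 + r)^n
Substituting: Price = $1,000.00 / (1 + 0.0273)^1
Discount factor: (1.0273)^1 = 1.0273
Price = $1,000.00 / 1.0273 = $973.43

$973.43


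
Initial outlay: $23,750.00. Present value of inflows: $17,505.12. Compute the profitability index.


Formula: PI = PV(cash flows) / initial investment
Substituting: PI = $17,505.12 / $23,750.00
PI = 0.7371

0.7371


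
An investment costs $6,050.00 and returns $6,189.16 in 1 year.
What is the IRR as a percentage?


Formula: IRR = C1/C0 - 1
Substituting: IRR = $6,189.16 / $6,050.00 - 1
Ratio: 1.023002 - 1 = 0.023002
IRR = 2.3002%

2.3002%


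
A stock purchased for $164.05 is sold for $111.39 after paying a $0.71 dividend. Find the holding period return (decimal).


Formula: HPR = (P1 - P0 + D) / P0
Gain: $111.39 - $164.05 + $0.71 = -$51.95
HPR = -$51.95 / $164.05 = -0.3167

-0.3167


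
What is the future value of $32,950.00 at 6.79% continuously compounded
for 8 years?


Formula: FV = P * e^(r*t)
Exponent: r*t = 0.0679 * 8 = 0.5432
e^(0.5432) = 1.721507
FV = $32,950.00 * 1.721507 = $56,723.65

$56,723.65


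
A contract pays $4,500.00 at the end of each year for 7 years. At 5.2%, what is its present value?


Formula: PV = PMT * (1 - (1+r)^(-n)) / r
Discount factor: (1 + 0.052)^(-7) = 0.701277
Bracket: 1 - 0.701277 = 0.298723
PV = $4,500.00 * 0.298723 / 0.052 = $25,851.00

$25,851.00


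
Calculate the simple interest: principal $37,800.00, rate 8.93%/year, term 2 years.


Formula: I = P * r * t
Substituting: I = $37,800.00 * 0.0893 * 2
Step: I = $37,800.00 * 0.1786
I = $6,751.08

$6,751.08


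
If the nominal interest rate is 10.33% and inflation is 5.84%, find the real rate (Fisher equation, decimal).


Formula: (1 + r_real) = (1 + r_nom) / (1 + inflation)
Substituting: (1 + r_real) = 1.1033 / 1.0584
(1 + r_real) = 1.042423
r_real = 1.042423 - 1 = 0.042423

0.042423


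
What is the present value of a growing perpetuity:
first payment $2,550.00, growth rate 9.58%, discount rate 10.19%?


Formula: PV = C / (r - g)
Spread: r - g = 0.1019 - 0.0958 = 0.0061
Substituting: PV = $2,550.00 / 0.0061
PV = $418,032.79

$418,032.79


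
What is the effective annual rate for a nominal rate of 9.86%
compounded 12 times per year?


Formula: EAR = (1 + r/m)^m - 1
Period rate: r/m = 0.0986 / 12 = 0.008217
Compounding: (1 + 0.008217)^12 = 1.10318
EAR = 1.10318 - 1 = 0.10318

0.10318


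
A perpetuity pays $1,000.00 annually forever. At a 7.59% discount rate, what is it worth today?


Formula: PV = C / r
Substituting: PV = $1,000.00 / 0.0759
PV = $13,175.23

$13,175.23
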